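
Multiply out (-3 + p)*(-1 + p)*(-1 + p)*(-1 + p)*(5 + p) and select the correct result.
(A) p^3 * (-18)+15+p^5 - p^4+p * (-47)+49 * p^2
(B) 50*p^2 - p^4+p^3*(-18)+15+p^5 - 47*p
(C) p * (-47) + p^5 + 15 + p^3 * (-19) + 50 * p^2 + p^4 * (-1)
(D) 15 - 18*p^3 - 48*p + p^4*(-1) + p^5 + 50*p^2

Expanding (-3 + p)*(-1 + p)*(-1 + p)*(-1 + p)*(5 + p):
= 50*p^2 - p^4+p^3*(-18)+15+p^5 - 47*p
B) 50*p^2 - p^4+p^3*(-18)+15+p^5 - 47*p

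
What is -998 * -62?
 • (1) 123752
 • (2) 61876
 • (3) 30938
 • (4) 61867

-998 * -62 = 61876
2) 61876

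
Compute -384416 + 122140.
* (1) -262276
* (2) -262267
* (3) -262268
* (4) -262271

-384416 + 122140 = -262276
1) -262276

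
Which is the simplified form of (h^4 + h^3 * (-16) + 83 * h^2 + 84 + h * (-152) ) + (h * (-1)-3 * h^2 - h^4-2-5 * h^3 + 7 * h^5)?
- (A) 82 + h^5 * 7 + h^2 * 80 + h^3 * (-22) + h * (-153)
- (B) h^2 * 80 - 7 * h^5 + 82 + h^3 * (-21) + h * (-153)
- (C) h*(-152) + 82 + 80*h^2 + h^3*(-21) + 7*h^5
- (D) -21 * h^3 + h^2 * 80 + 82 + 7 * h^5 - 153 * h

Adding the polynomials and combining like terms:
(h^4 + h^3*(-16) + 83*h^2 + 84 + h*(-152)) + (h*(-1) - 3*h^2 - h^4 - 2 - 5*h^3 + 7*h^5)
= -21 * h^3 + h^2 * 80 + 82 + 7 * h^5 - 153 * h
D) -21 * h^3 + h^2 * 80 + 82 + 7 * h^5 - 153 * h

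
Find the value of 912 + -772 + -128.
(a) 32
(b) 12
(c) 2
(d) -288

First: 912 + -772 = 140
Then: 140 + -128 = 12
b) 12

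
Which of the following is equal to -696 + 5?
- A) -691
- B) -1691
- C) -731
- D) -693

-696 + 5 = -691
A) -691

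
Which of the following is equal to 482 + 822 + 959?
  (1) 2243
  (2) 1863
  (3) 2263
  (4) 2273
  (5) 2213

First: 482 + 822 = 1304
Then: 1304 + 959 = 2263
3) 2263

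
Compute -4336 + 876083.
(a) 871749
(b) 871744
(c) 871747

-4336 + 876083 = 871747
c) 871747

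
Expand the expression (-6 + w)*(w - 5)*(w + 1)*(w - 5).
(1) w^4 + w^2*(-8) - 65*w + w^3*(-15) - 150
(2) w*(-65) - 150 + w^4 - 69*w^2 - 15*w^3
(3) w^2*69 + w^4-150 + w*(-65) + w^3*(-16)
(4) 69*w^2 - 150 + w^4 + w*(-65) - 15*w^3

Expanding (-6 + w)*(w - 5)*(w + 1)*(w - 5):
= 69*w^2 - 150 + w^4 + w*(-65) - 15*w^3
4) 69*w^2 - 150 + w^4 + w*(-65) - 15*w^3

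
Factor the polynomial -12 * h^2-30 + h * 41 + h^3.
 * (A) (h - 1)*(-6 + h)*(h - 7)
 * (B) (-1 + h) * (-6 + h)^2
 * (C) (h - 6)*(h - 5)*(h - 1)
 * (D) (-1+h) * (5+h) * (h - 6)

We need to factor -12 * h^2-30 + h * 41 + h^3.
The factored form is (h - 6)*(h - 5)*(h - 1).
C) (h - 6)*(h - 5)*(h - 1)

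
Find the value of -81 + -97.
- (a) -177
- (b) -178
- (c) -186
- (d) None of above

-81 + -97 = -178
b) -178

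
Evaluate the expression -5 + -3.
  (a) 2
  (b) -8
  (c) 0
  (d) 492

-5 + -3 = -8
b) -8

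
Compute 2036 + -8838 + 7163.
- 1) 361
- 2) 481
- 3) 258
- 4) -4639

First: 2036 + -8838 = -6802
Then: -6802 + 7163 = 361
1) 361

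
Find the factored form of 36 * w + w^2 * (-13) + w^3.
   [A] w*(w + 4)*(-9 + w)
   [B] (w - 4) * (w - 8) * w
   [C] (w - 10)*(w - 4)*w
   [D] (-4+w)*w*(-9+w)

We need to factor 36 * w + w^2 * (-13) + w^3.
The factored form is (-4+w)*w*(-9+w).
D) (-4+w)*w*(-9+w)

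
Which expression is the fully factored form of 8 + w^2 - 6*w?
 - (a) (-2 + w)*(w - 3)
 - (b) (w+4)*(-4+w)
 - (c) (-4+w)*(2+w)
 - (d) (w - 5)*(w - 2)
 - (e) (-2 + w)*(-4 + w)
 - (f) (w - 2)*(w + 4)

We need to factor 8 + w^2 - 6*w.
The factored form is (-2 + w)*(-4 + w).
e) (-2 + w)*(-4 + w)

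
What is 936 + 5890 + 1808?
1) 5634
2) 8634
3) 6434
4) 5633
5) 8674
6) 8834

First: 936 + 5890 = 6826
Then: 6826 + 1808 = 8634
2) 8634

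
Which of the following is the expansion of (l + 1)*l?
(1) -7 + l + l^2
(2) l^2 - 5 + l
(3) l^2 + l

Expanding (l + 1)*l:
= l^2 + l
3) l^2 + l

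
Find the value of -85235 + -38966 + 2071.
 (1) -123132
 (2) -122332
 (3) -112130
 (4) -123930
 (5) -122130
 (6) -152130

First: -85235 + -38966 = -124201
Then: -124201 + 2071 = -122130
5) -122130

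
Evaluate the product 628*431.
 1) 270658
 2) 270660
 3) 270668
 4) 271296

628 * 431 = 270668
3) 270668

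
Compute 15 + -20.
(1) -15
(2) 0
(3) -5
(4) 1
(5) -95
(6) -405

15 + -20 = -5
3) -5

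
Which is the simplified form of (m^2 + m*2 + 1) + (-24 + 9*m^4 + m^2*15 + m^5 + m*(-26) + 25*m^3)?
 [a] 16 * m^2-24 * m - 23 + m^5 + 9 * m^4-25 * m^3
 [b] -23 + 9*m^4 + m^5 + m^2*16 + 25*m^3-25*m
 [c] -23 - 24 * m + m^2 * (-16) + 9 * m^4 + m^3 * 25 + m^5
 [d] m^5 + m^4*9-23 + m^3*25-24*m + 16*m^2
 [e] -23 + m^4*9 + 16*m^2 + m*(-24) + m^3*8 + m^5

Adding the polynomials and combining like terms:
(m^2 + m*2 + 1) + (-24 + 9*m^4 + m^2*15 + m^5 + m*(-26) + 25*m^3)
= m^5 + m^4*9-23 + m^3*25-24*m + 16*m^2
d) m^5 + m^4*9-23 + m^3*25-24*m + 16*m^2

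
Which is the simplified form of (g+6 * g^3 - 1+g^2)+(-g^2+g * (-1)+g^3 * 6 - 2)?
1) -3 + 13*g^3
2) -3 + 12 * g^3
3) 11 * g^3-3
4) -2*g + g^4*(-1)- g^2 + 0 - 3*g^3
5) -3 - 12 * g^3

Adding the polynomials and combining like terms:
(g + 6*g^3 - 1 + g^2) + (-g^2 + g*(-1) + g^3*6 - 2)
= -3 + 12 * g^3
2) -3 + 12 * g^3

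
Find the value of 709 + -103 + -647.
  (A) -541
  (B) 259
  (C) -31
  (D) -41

First: 709 + -103 = 606
Then: 606 + -647 = -41
D) -41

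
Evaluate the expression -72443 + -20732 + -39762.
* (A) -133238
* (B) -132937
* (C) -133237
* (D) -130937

First: -72443 + -20732 = -93175
Then: -93175 + -39762 = -132937
B) -132937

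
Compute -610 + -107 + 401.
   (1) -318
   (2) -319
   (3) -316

First: -610 + -107 = -717
Then: -717 + 401 = -316
3) -316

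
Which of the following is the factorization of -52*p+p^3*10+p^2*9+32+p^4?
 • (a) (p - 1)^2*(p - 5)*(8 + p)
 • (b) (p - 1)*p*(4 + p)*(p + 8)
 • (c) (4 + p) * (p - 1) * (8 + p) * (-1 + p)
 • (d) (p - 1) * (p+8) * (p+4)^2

We need to factor -52*p+p^3*10+p^2*9+32+p^4.
The factored form is (4 + p) * (p - 1) * (8 + p) * (-1 + p).
c) (4 + p) * (p - 1) * (8 + p) * (-1 + p)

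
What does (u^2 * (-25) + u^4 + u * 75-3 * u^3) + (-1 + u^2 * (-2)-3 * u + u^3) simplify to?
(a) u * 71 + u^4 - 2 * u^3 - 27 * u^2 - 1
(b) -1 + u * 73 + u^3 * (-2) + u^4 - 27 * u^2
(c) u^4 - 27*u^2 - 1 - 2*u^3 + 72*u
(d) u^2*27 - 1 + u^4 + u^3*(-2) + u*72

Adding the polynomials and combining like terms:
(u^2*(-25) + u^4 + u*75 - 3*u^3) + (-1 + u^2*(-2) - 3*u + u^3)
= u^4 - 27*u^2 - 1 - 2*u^3 + 72*u
c) u^4 - 27*u^2 - 1 - 2*u^3 + 72*u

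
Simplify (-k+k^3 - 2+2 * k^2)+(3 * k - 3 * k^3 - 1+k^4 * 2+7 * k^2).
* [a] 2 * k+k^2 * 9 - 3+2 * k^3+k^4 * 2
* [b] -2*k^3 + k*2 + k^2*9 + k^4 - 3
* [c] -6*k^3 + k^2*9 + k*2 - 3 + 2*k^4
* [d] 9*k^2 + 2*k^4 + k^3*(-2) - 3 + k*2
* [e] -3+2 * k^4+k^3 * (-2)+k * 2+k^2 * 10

Adding the polynomials and combining like terms:
(-k + k^3 - 2 + 2*k^2) + (3*k - 3*k^3 - 1 + k^4*2 + 7*k^2)
= 9*k^2 + 2*k^4 + k^3*(-2) - 3 + k*2
d) 9*k^2 + 2*k^4 + k^3*(-2) - 3 + k*2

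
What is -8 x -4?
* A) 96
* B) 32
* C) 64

-8 * -4 = 32
B) 32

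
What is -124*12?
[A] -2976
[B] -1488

-124 * 12 = -1488
B) -1488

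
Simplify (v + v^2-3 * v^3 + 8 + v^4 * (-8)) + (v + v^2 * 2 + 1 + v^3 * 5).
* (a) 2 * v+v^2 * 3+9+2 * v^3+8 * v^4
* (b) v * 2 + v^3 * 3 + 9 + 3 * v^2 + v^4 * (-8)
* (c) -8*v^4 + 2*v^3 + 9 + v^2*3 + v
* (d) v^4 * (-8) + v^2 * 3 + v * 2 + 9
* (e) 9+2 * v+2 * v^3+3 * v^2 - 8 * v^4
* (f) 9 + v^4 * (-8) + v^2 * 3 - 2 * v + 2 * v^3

Adding the polynomials and combining like terms:
(v + v^2 - 3*v^3 + 8 + v^4*(-8)) + (v + v^2*2 + 1 + v^3*5)
= 9+2 * v+2 * v^3+3 * v^2 - 8 * v^4
e) 9+2 * v+2 * v^3+3 * v^2 - 8 * v^4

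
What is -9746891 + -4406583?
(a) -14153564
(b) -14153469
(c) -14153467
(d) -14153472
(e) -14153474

-9746891 + -4406583 = -14153474
e) -14153474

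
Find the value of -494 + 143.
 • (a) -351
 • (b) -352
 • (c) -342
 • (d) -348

-494 + 143 = -351
a) -351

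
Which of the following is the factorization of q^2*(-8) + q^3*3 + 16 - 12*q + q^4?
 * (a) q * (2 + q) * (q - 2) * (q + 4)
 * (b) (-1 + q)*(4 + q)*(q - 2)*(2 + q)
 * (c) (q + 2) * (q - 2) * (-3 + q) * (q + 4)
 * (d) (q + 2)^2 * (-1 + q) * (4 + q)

We need to factor q^2*(-8) + q^3*3 + 16 - 12*q + q^4.
The factored form is (-1 + q)*(4 + q)*(q - 2)*(2 + q).
b) (-1 + q)*(4 + q)*(q - 2)*(2 + q)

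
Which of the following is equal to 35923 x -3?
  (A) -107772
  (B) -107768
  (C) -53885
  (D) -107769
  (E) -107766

35923 * -3 = -107769
D) -107769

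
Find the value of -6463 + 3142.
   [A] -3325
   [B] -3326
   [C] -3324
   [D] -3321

-6463 + 3142 = -3321
D) -3321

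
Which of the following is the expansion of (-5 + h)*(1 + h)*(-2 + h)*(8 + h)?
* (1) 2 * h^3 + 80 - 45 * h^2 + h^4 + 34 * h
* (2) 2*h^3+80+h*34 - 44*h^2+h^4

Expanding (-5 + h)*(1 + h)*(-2 + h)*(8 + h):
= 2 * h^3 + 80 - 45 * h^2 + h^4 + 34 * h
1) 2 * h^3 + 80 - 45 * h^2 + h^4 + 34 * h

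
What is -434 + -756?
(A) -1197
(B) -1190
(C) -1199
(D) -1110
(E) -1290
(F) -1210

-434 + -756 = -1190
B) -1190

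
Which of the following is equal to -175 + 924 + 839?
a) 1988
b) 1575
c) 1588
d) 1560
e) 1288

First: -175 + 924 = 749
Then: 749 + 839 = 1588
c) 1588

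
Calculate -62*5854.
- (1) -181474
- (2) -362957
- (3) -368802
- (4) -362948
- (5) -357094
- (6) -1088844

-62 * 5854 = -362948
4) -362948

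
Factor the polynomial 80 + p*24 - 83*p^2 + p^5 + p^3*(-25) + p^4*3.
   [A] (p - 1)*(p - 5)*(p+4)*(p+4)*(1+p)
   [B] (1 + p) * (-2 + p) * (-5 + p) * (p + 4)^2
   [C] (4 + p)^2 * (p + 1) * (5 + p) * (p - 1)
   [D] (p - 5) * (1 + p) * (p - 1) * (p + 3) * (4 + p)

We need to factor 80 + p*24 - 83*p^2 + p^5 + p^3*(-25) + p^4*3.
The factored form is (p - 1)*(p - 5)*(p+4)*(p+4)*(1+p).
A) (p - 1)*(p - 5)*(p+4)*(p+4)*(1+p)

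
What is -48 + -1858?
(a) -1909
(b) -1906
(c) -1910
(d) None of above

-48 + -1858 = -1906
b) -1906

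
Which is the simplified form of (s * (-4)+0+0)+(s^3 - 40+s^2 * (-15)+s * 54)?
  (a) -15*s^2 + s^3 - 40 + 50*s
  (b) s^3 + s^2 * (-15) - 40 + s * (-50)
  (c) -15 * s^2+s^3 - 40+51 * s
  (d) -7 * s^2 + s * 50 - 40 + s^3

Adding the polynomials and combining like terms:
(s*(-4) + 0 + 0) + (s^3 - 40 + s^2*(-15) + s*54)
= -15*s^2 + s^3 - 40 + 50*s
a) -15*s^2 + s^3 - 40 + 50*s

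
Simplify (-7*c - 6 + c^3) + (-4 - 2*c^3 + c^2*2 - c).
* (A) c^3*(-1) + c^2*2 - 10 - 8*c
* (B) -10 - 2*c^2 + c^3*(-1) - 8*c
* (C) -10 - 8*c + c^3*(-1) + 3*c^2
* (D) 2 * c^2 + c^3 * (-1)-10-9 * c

Adding the polynomials and combining like terms:
(-7*c - 6 + c^3) + (-4 - 2*c^3 + c^2*2 - c)
= c^3*(-1) + c^2*2 - 10 - 8*c
A) c^3*(-1) + c^2*2 - 10 - 8*c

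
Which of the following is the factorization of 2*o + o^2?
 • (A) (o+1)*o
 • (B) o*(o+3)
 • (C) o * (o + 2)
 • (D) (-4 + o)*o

We need to factor 2*o + o^2.
The factored form is o * (o + 2).
C) o * (o + 2)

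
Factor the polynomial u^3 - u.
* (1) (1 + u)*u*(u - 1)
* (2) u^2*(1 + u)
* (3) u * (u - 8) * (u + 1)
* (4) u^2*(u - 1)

We need to factor u^3 - u.
The factored form is (1 + u)*u*(u - 1).
1) (1 + u)*u*(u - 1)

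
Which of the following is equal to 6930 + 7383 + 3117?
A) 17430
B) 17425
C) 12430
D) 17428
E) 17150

First: 6930 + 7383 = 14313
Then: 14313 + 3117 = 17430
A) 17430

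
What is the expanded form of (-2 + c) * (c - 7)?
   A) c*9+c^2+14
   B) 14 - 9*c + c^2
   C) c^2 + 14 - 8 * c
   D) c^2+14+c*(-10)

Expanding (-2 + c) * (c - 7):
= 14 - 9*c + c^2
B) 14 - 9*c + c^2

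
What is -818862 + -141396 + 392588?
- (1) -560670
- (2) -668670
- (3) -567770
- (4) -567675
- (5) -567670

First: -818862 + -141396 = -960258
Then: -960258 + 392588 = -567670
5) -567670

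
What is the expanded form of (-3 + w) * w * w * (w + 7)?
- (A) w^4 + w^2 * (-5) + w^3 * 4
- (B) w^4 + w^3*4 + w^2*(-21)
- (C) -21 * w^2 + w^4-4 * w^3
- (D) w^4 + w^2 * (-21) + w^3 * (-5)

Expanding (-3 + w) * w * w * (w + 7):
= w^4 + w^3*4 + w^2*(-21)
B) w^4 + w^3*4 + w^2*(-21)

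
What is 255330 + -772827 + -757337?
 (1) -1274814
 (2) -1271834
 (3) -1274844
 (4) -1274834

First: 255330 + -772827 = -517497
Then: -517497 + -757337 = -1274834
4) -1274834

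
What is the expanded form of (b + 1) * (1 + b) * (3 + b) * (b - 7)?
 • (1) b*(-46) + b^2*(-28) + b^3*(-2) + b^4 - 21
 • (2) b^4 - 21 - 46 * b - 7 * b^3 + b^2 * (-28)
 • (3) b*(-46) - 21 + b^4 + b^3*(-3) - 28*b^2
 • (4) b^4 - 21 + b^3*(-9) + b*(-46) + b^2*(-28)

Expanding (b + 1) * (1 + b) * (3 + b) * (b - 7):
= b*(-46) + b^2*(-28) + b^3*(-2) + b^4 - 21
1) b*(-46) + b^2*(-28) + b^3*(-2) + b^4 - 21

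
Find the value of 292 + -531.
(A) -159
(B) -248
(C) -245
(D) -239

292 + -531 = -239
D) -239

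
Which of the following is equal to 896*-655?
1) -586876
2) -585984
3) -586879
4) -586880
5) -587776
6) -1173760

896 * -655 = -586880
4) -586880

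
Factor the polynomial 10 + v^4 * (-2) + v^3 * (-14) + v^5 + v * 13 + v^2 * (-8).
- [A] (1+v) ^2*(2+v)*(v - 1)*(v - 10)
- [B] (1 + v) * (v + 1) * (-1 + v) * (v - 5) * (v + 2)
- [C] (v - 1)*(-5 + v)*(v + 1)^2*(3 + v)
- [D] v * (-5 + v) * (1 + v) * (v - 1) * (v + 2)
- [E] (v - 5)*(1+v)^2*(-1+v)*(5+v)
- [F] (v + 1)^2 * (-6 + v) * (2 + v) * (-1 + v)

We need to factor 10 + v^4 * (-2) + v^3 * (-14) + v^5 + v * 13 + v^2 * (-8).
The factored form is (1 + v) * (v + 1) * (-1 + v) * (v - 5) * (v + 2).
B) (1 + v) * (v + 1) * (-1 + v) * (v - 5) * (v + 2)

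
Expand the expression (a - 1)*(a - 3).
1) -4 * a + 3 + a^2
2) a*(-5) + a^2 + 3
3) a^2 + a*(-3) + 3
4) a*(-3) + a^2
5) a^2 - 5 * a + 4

Expanding (a - 1)*(a - 3):
= -4 * a + 3 + a^2
1) -4 * a + 3 + a^2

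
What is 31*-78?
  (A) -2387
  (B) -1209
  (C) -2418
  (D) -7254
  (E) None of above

31 * -78 = -2418
C) -2418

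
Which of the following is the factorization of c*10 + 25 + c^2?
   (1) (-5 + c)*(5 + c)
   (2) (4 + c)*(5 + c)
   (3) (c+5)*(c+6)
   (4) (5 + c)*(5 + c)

We need to factor c*10 + 25 + c^2.
The factored form is (5 + c)*(5 + c).
4) (5 + c)*(5 + c)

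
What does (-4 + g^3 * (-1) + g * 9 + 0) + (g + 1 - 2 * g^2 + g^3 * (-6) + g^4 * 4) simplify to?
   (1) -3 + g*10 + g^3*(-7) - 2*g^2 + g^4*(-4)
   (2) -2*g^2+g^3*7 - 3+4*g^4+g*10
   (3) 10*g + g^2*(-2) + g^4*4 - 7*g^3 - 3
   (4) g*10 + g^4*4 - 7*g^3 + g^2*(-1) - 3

Adding the polynomials and combining like terms:
(-4 + g^3*(-1) + g*9 + 0) + (g + 1 - 2*g^2 + g^3*(-6) + g^4*4)
= 10*g + g^2*(-2) + g^4*4 - 7*g^3 - 3
3) 10*g + g^2*(-2) + g^4*4 - 7*g^3 - 3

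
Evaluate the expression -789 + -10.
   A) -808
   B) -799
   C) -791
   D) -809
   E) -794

-789 + -10 = -799
B) -799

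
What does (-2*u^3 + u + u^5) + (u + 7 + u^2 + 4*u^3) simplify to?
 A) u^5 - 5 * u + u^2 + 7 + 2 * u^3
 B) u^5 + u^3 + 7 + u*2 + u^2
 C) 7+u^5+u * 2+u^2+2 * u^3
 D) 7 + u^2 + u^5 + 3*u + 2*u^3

Adding the polynomials and combining like terms:
(-2*u^3 + u + u^5) + (u + 7 + u^2 + 4*u^3)
= 7+u^5+u * 2+u^2+2 * u^3
C) 7+u^5+u * 2+u^2+2 * u^3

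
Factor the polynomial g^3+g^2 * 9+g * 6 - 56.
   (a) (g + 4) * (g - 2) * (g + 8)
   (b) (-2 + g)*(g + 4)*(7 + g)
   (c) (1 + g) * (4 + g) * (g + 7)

We need to factor g^3+g^2 * 9+g * 6 - 56.
The factored form is (-2 + g)*(g + 4)*(7 + g).
b) (-2 + g)*(g + 4)*(7 + g)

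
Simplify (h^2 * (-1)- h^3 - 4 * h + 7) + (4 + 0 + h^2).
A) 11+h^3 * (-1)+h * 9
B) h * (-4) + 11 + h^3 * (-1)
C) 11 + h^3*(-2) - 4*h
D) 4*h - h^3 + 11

Adding the polynomials and combining like terms:
(h^2*(-1) - h^3 - 4*h + 7) + (4 + 0 + h^2)
= h * (-4) + 11 + h^3 * (-1)
B) h * (-4) + 11 + h^3 * (-1)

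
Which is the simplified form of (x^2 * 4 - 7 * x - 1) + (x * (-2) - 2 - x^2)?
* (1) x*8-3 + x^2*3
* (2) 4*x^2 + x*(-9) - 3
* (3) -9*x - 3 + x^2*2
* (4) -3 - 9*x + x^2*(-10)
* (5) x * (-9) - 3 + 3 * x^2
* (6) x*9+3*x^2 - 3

Adding the polynomials and combining like terms:
(x^2*4 - 7*x - 1) + (x*(-2) - 2 - x^2)
= x * (-9) - 3 + 3 * x^2
5) x * (-9) - 3 + 3 * x^2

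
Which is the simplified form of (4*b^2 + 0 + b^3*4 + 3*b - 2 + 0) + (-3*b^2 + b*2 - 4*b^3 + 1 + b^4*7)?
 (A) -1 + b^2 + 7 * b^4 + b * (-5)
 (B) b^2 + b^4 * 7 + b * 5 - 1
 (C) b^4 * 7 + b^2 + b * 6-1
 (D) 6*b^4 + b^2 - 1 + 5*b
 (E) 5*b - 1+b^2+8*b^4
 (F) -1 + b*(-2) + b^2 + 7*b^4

Adding the polynomials and combining like terms:
(4*b^2 + 0 + b^3*4 + 3*b - 2 + 0) + (-3*b^2 + b*2 - 4*b^3 + 1 + b^4*7)
= b^2 + b^4 * 7 + b * 5 - 1
B) b^2 + b^4 * 7 + b * 5 - 1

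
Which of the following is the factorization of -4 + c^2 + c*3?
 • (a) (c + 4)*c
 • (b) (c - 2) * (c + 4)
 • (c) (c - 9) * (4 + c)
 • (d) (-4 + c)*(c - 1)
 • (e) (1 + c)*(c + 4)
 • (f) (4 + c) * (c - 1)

We need to factor -4 + c^2 + c*3.
The factored form is (4 + c) * (c - 1).
f) (4 + c) * (c - 1)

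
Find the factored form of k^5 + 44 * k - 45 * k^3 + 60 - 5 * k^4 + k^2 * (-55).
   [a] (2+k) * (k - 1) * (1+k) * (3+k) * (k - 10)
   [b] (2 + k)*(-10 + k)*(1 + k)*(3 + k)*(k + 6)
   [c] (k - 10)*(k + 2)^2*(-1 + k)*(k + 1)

We need to factor k^5 + 44 * k - 45 * k^3 + 60 - 5 * k^4 + k^2 * (-55).
The factored form is (2+k) * (k - 1) * (1+k) * (3+k) * (k - 10).
a) (2+k) * (k - 1) * (1+k) * (3+k) * (k - 10)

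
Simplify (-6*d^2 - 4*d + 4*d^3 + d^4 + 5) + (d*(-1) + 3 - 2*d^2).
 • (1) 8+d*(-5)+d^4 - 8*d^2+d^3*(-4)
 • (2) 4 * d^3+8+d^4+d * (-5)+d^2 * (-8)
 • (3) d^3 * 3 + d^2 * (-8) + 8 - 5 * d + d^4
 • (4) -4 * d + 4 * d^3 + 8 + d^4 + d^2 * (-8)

Adding the polynomials and combining like terms:
(-6*d^2 - 4*d + 4*d^3 + d^4 + 5) + (d*(-1) + 3 - 2*d^2)
= 4 * d^3+8+d^4+d * (-5)+d^2 * (-8)
2) 4 * d^3+8+d^4+d * (-5)+d^2 * (-8)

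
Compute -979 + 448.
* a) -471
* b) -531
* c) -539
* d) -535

-979 + 448 = -531
b) -531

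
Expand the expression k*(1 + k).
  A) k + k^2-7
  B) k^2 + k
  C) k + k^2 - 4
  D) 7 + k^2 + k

Expanding k*(1 + k):
= k^2 + k
B) k^2 + k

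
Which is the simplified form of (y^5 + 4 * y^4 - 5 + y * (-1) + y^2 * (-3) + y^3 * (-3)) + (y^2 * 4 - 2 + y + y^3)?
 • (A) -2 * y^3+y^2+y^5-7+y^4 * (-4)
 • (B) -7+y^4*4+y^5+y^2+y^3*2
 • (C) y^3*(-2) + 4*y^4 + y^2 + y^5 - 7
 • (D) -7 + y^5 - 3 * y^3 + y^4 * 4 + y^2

Adding the polynomials and combining like terms:
(y^5 + 4*y^4 - 5 + y*(-1) + y^2*(-3) + y^3*(-3)) + (y^2*4 - 2 + y + y^3)
= y^3*(-2) + 4*y^4 + y^2 + y^5 - 7
C) y^3*(-2) + 4*y^4 + y^2 + y^5 - 7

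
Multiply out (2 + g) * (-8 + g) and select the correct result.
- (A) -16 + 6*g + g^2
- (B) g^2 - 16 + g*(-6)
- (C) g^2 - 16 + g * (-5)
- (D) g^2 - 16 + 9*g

Expanding (2 + g) * (-8 + g):
= g^2 - 16 + g*(-6)
B) g^2 - 16 + g*(-6)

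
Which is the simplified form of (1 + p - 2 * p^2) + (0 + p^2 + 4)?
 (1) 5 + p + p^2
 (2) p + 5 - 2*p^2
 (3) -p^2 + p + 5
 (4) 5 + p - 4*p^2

Adding the polynomials and combining like terms:
(1 + p - 2*p^2) + (0 + p^2 + 4)
= -p^2 + p + 5
3) -p^2 + p + 5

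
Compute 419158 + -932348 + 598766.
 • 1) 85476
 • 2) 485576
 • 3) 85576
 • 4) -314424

First: 419158 + -932348 = -513190
Then: -513190 + 598766 = 85576
3) 85576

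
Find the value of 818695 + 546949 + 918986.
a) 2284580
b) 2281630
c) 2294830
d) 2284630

First: 818695 + 546949 = 1365644
Then: 1365644 + 918986 = 2284630
d) 2284630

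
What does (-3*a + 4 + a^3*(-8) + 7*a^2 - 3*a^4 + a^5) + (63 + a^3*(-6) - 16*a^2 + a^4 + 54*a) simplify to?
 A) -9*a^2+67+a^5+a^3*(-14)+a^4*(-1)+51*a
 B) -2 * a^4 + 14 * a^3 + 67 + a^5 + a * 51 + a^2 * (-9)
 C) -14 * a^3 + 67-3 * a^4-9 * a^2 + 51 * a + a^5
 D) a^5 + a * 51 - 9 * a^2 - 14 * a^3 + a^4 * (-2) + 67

Adding the polynomials and combining like terms:
(-3*a + 4 + a^3*(-8) + 7*a^2 - 3*a^4 + a^5) + (63 + a^3*(-6) - 16*a^2 + a^4 + 54*a)
= a^5 + a * 51 - 9 * a^2 - 14 * a^3 + a^4 * (-2) + 67
D) a^5 + a * 51 - 9 * a^2 - 14 * a^3 + a^4 * (-2) + 67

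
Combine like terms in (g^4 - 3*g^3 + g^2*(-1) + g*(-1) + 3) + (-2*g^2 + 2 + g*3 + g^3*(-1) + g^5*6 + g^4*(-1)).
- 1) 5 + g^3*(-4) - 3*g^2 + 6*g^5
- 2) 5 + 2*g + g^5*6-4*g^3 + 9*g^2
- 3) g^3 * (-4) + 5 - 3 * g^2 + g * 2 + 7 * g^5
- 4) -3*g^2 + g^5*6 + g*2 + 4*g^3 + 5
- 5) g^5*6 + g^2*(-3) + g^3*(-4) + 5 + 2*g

Adding the polynomials and combining like terms:
(g^4 - 3*g^3 + g^2*(-1) + g*(-1) + 3) + (-2*g^2 + 2 + g*3 + g^3*(-1) + g^5*6 + g^4*(-1))
= g^5*6 + g^2*(-3) + g^3*(-4) + 5 + 2*g
5) g^5*6 + g^2*(-3) + g^3*(-4) + 5 + 2*g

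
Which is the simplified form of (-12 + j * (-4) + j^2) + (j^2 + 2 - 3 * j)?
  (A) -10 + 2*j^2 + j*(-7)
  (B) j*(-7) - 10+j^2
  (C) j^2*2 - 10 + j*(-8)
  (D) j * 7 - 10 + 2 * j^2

Adding the polynomials and combining like terms:
(-12 + j*(-4) + j^2) + (j^2 + 2 - 3*j)
= -10 + 2*j^2 + j*(-7)
A) -10 + 2*j^2 + j*(-7)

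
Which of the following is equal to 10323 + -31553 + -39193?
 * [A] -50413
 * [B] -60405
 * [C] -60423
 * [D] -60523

First: 10323 + -31553 = -21230
Then: -21230 + -39193 = -60423
C) -60423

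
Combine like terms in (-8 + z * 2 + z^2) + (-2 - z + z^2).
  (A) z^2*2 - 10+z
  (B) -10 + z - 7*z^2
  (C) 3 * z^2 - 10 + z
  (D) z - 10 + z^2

Adding the polynomials and combining like terms:
(-8 + z*2 + z^2) + (-2 - z + z^2)
= z^2*2 - 10+z
A) z^2*2 - 10+z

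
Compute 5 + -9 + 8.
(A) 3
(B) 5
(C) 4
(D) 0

First: 5 + -9 = -4
Then: -4 + 8 = 4
C) 4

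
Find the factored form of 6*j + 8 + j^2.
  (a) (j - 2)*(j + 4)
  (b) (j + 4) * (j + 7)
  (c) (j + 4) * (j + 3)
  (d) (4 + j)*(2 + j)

We need to factor 6*j + 8 + j^2.
The factored form is (4 + j)*(2 + j).
d) (4 + j)*(2 + j)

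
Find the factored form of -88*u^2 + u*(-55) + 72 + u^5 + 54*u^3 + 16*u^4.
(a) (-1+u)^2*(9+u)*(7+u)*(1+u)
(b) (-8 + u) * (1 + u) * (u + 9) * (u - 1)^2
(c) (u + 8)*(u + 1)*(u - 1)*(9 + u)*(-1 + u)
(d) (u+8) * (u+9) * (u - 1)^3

We need to factor -88*u^2 + u*(-55) + 72 + u^5 + 54*u^3 + 16*u^4.
The factored form is (u + 8)*(u + 1)*(u - 1)*(9 + u)*(-1 + u).
c) (u + 8)*(u + 1)*(u - 1)*(9 + u)*(-1 + u)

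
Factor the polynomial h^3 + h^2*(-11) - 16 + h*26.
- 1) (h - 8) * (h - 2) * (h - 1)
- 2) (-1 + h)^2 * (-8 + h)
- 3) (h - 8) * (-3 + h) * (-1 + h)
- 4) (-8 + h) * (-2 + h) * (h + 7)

We need to factor h^3 + h^2*(-11) - 16 + h*26.
The factored form is (h - 8) * (h - 2) * (h - 1).
1) (h - 8) * (h - 2) * (h - 1)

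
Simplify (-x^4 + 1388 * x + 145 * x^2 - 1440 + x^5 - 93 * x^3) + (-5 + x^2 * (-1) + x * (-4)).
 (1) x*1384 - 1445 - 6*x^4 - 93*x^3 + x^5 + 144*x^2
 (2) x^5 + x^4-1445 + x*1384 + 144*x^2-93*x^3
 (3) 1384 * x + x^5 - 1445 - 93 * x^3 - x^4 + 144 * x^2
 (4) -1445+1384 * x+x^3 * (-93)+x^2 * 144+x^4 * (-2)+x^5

Adding the polynomials and combining like terms:
(-x^4 + 1388*x + 145*x^2 - 1440 + x^5 - 93*x^3) + (-5 + x^2*(-1) + x*(-4))
= 1384 * x + x^5 - 1445 - 93 * x^3 - x^4 + 144 * x^2
3) 1384 * x + x^5 - 1445 - 93 * x^3 - x^4 + 144 * x^2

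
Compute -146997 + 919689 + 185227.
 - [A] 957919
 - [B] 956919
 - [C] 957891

First: -146997 + 919689 = 772692
Then: 772692 + 185227 = 957919
A) 957919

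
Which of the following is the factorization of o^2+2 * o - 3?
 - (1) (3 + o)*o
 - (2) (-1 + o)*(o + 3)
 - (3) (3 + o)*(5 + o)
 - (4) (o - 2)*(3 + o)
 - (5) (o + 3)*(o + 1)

We need to factor o^2+2 * o - 3.
The factored form is (-1 + o)*(o + 3).
2) (-1 + o)*(o + 3)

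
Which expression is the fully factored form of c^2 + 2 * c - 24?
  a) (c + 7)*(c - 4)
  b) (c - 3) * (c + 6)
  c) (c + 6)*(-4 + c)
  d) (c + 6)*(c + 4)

We need to factor c^2 + 2 * c - 24.
The factored form is (c + 6)*(-4 + c).
c) (c + 6)*(-4 + c)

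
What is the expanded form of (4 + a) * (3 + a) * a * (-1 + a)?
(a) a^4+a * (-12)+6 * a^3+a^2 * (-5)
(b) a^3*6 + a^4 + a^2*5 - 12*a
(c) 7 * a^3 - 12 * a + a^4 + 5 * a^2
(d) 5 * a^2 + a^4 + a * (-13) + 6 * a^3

Expanding (4 + a) * (3 + a) * a * (-1 + a):
= a^3*6 + a^4 + a^2*5 - 12*a
b) a^3*6 + a^4 + a^2*5 - 12*a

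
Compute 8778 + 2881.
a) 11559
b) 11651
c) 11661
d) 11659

8778 + 2881 = 11659
d) 11659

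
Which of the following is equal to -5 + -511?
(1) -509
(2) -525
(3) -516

-5 + -511 = -516
3) -516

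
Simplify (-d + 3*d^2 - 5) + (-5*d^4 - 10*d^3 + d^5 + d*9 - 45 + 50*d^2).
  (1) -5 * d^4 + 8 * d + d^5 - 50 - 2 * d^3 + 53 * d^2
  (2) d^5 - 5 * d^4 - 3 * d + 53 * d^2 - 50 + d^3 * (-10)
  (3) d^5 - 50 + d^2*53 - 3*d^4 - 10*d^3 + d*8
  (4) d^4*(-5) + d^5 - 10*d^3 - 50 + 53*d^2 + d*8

Adding the polynomials and combining like terms:
(-d + 3*d^2 - 5) + (-5*d^4 - 10*d^3 + d^5 + d*9 - 45 + 50*d^2)
= d^4*(-5) + d^5 - 10*d^3 - 50 + 53*d^2 + d*8
4) d^4*(-5) + d^5 - 10*d^3 - 50 + 53*d^2 + d*8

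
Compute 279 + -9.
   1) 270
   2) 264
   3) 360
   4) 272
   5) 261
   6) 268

279 + -9 = 270
1) 270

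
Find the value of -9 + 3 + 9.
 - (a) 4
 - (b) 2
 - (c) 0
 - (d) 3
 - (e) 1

First: -9 + 3 = -6
Then: -6 + 9 = 3
d) 3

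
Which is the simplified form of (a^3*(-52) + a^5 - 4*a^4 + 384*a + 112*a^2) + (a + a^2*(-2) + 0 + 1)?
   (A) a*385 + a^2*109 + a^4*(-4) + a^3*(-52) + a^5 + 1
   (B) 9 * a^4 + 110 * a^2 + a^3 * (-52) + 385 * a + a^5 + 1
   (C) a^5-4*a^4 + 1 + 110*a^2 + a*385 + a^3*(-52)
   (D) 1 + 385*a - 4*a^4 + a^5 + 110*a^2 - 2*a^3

Adding the polynomials and combining like terms:
(a^3*(-52) + a^5 - 4*a^4 + 384*a + 112*a^2) + (a + a^2*(-2) + 0 + 1)
= a^5-4*a^4 + 1 + 110*a^2 + a*385 + a^3*(-52)
C) a^5-4*a^4 + 1 + 110*a^2 + a*385 + a^3*(-52)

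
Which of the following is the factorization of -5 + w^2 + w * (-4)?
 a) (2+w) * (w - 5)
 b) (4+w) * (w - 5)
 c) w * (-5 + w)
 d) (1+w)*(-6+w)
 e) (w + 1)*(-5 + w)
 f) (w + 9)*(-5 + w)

We need to factor -5 + w^2 + w * (-4).
The factored form is (w + 1)*(-5 + w).
e) (w + 1)*(-5 + w)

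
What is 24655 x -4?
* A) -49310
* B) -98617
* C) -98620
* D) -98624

24655 * -4 = -98620
C) -98620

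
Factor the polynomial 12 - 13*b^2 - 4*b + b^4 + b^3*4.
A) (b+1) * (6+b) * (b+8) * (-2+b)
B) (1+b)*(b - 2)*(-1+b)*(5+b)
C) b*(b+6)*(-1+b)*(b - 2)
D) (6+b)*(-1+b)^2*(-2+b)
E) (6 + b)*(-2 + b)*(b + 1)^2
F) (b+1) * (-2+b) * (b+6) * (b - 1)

We need to factor 12 - 13*b^2 - 4*b + b^4 + b^3*4.
The factored form is (b+1) * (-2+b) * (b+6) * (b - 1).
F) (b+1) * (-2+b) * (b+6) * (b - 1)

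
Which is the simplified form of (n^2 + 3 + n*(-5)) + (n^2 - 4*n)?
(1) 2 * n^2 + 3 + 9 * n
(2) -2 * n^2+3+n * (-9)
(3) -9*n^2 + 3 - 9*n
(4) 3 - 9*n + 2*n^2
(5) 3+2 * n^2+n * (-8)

Adding the polynomials and combining like terms:
(n^2 + 3 + n*(-5)) + (n^2 - 4*n)
= 3 - 9*n + 2*n^2
4) 3 - 9*n + 2*n^2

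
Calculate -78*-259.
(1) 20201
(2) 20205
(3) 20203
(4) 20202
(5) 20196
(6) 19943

-78 * -259 = 20202
4) 20202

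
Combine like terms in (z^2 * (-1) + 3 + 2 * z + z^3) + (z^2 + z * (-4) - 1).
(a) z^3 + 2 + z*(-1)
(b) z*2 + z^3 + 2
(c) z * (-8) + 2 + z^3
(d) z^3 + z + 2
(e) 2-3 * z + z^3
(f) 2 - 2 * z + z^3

Adding the polynomials and combining like terms:
(z^2*(-1) + 3 + 2*z + z^3) + (z^2 + z*(-4) - 1)
= 2 - 2 * z + z^3
f) 2 - 2 * z + z^3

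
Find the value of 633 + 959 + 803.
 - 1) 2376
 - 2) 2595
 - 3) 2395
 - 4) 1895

First: 633 + 959 = 1592
Then: 1592 + 803 = 2395
3) 2395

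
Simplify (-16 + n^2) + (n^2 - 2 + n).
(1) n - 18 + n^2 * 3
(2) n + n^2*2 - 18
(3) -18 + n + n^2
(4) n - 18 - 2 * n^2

Adding the polynomials and combining like terms:
(-16 + n^2) + (n^2 - 2 + n)
= n + n^2*2 - 18
2) n + n^2*2 - 18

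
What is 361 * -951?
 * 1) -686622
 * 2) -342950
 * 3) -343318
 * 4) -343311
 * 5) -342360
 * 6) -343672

361 * -951 = -343311
4) -343311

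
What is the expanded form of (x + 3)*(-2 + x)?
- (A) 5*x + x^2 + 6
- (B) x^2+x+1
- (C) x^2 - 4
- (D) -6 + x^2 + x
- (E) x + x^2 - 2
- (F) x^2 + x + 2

Expanding (x + 3)*(-2 + x):
= -6 + x^2 + x
D) -6 + x^2 + x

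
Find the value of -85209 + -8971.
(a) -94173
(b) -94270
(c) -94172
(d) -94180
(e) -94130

-85209 + -8971 = -94180
d) -94180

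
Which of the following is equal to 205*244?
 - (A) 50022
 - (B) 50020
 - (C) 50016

205 * 244 = 50020
B) 50020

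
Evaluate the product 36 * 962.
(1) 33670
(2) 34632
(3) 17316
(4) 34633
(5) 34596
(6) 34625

36 * 962 = 34632
2) 34632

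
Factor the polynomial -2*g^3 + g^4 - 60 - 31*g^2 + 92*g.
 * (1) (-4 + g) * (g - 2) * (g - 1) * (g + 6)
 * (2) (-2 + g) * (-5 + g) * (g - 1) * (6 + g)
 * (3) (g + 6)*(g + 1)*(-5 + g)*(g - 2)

We need to factor -2*g^3 + g^4 - 60 - 31*g^2 + 92*g.
The factored form is (-2 + g) * (-5 + g) * (g - 1) * (6 + g).
2) (-2 + g) * (-5 + g) * (g - 1) * (6 + g)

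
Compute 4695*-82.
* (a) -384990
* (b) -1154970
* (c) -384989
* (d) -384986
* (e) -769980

4695 * -82 = -384990
a) -384990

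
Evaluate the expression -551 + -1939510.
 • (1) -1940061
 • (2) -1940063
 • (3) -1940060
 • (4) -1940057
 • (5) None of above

-551 + -1939510 = -1940061
1) -1940061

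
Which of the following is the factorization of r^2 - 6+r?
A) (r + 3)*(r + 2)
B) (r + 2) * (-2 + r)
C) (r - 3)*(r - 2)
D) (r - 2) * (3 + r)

We need to factor r^2 - 6+r.
The factored form is (r - 2) * (3 + r).
D) (r - 2) * (3 + r)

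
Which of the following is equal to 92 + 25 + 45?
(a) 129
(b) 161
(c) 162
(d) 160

First: 92 + 25 = 117
Then: 117 + 45 = 162
c) 162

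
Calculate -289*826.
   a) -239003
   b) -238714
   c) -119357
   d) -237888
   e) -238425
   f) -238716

-289 * 826 = -238714
b) -238714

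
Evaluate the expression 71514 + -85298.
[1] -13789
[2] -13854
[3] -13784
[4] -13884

71514 + -85298 = -13784
3) -13784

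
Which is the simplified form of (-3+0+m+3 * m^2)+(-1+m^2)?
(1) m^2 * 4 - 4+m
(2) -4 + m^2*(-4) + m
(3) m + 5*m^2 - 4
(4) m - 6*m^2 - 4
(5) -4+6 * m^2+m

Adding the polynomials and combining like terms:
(-3 + 0 + m + 3*m^2) + (-1 + m^2)
= m^2 * 4 - 4+m
1) m^2 * 4 - 4+m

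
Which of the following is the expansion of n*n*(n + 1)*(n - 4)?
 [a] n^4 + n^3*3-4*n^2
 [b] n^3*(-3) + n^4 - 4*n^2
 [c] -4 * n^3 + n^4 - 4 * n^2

Expanding n*n*(n + 1)*(n - 4):
= n^3*(-3) + n^4 - 4*n^2
b) n^3*(-3) + n^4 - 4*n^2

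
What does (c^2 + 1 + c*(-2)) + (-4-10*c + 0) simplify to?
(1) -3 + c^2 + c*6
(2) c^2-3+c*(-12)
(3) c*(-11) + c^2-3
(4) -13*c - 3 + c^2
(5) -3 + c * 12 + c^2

Adding the polynomials and combining like terms:
(c^2 + 1 + c*(-2)) + (-4 - 10*c + 0)
= c^2-3+c*(-12)
2) c^2-3+c*(-12)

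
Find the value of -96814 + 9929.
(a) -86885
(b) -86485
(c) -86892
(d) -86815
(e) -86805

-96814 + 9929 = -86885
a) -86885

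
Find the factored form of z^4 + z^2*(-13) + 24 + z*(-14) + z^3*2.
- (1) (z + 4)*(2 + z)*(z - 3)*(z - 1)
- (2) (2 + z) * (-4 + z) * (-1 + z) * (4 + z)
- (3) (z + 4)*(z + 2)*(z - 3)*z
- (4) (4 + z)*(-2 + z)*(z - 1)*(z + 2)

We need to factor z^4 + z^2*(-13) + 24 + z*(-14) + z^3*2.
The factored form is (z + 4)*(2 + z)*(z - 3)*(z - 1).
1) (z + 4)*(2 + z)*(z - 3)*(z - 1)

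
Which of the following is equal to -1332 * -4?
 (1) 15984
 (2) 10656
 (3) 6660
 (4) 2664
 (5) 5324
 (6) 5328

-1332 * -4 = 5328
6) 5328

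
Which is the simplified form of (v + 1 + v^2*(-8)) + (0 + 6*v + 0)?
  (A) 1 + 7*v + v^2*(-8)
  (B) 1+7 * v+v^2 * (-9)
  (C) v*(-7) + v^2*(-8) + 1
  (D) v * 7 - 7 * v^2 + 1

Adding the polynomials and combining like terms:
(v + 1 + v^2*(-8)) + (0 + 6*v + 0)
= 1 + 7*v + v^2*(-8)
A) 1 + 7*v + v^2*(-8)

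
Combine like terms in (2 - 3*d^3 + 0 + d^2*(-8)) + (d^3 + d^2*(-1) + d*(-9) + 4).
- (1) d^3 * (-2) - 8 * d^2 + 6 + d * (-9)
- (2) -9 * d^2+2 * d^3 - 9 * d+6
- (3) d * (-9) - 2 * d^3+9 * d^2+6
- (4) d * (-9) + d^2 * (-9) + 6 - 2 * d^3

Adding the polynomials and combining like terms:
(2 - 3*d^3 + 0 + d^2*(-8)) + (d^3 + d^2*(-1) + d*(-9) + 4)
= d * (-9) + d^2 * (-9) + 6 - 2 * d^3
4) d * (-9) + d^2 * (-9) + 6 - 2 * d^3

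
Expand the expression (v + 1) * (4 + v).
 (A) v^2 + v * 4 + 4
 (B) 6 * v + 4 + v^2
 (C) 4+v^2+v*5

Expanding (v + 1) * (4 + v):
= 4+v^2+v*5
C) 4+v^2+v*5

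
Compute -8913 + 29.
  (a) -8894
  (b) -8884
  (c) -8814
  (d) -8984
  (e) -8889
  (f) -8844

-8913 + 29 = -8884
b) -8884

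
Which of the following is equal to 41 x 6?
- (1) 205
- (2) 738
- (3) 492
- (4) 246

41 * 6 = 246
4) 246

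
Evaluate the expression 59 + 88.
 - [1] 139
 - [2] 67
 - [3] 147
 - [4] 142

59 + 88 = 147
3) 147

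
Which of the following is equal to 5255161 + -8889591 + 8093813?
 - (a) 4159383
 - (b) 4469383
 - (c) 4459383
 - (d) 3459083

First: 5255161 + -8889591 = -3634430
Then: -3634430 + 8093813 = 4459383
c) 4459383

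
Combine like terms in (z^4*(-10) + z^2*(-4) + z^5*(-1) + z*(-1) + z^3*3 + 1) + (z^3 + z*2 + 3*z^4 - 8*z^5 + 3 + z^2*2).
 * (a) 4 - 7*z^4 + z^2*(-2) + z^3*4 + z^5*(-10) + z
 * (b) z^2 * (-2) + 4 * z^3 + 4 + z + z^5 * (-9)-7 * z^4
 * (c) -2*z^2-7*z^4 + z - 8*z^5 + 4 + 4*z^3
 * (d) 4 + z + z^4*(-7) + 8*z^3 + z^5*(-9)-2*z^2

Adding the polynomials and combining like terms:
(z^4*(-10) + z^2*(-4) + z^5*(-1) + z*(-1) + z^3*3 + 1) + (z^3 + z*2 + 3*z^4 - 8*z^5 + 3 + z^2*2)
= z^2 * (-2) + 4 * z^3 + 4 + z + z^5 * (-9)-7 * z^4
b) z^2 * (-2) + 4 * z^3 + 4 + z + z^5 * (-9)-7 * z^4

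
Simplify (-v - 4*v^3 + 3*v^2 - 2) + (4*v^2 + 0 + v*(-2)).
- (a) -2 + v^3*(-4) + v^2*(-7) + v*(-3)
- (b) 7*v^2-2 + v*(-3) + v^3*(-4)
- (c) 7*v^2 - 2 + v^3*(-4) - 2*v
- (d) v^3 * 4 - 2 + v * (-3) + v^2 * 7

Adding the polynomials and combining like terms:
(-v - 4*v^3 + 3*v^2 - 2) + (4*v^2 + 0 + v*(-2))
= 7*v^2-2 + v*(-3) + v^3*(-4)
b) 7*v^2-2 + v*(-3) + v^3*(-4)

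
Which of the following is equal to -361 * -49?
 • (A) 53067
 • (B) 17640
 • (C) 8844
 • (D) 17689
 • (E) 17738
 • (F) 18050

-361 * -49 = 17689
D) 17689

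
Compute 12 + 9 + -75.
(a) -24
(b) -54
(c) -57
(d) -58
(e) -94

First: 12 + 9 = 21
Then: 21 + -75 = -54
b) -54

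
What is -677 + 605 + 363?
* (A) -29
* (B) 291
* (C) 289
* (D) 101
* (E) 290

First: -677 + 605 = -72
Then: -72 + 363 = 291
B) 291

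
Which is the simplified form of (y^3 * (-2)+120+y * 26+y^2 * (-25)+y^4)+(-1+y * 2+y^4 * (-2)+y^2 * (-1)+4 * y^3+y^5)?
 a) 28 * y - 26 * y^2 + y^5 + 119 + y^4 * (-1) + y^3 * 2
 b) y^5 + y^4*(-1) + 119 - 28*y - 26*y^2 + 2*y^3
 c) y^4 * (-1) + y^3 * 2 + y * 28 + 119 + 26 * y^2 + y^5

Adding the polynomials and combining like terms:
(y^3*(-2) + 120 + y*26 + y^2*(-25) + y^4) + (-1 + y*2 + y^4*(-2) + y^2*(-1) + 4*y^3 + y^5)
= 28 * y - 26 * y^2 + y^5 + 119 + y^4 * (-1) + y^3 * 2
a) 28 * y - 26 * y^2 + y^5 + 119 + y^4 * (-1) + y^3 * 2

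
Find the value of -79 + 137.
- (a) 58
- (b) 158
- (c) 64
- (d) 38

-79 + 137 = 58
a) 58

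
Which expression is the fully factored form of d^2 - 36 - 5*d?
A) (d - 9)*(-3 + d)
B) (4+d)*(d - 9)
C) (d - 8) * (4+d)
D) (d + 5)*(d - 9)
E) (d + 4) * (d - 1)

We need to factor d^2 - 36 - 5*d.
The factored form is (4+d)*(d - 9).
B) (4+d)*(d - 9)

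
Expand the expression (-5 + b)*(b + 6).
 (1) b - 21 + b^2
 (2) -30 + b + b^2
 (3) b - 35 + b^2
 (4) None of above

Expanding (-5 + b)*(b + 6):
= -30 + b + b^2
2) -30 + b + b^2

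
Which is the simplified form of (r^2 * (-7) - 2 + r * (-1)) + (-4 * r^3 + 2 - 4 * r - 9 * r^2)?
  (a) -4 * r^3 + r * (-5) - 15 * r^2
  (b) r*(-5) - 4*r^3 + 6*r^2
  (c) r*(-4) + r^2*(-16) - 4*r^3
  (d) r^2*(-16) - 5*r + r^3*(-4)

Adding the polynomials and combining like terms:
(r^2*(-7) - 2 + r*(-1)) + (-4*r^3 + 2 - 4*r - 9*r^2)
= r^2*(-16) - 5*r + r^3*(-4)
d) r^2*(-16) - 5*r + r^3*(-4)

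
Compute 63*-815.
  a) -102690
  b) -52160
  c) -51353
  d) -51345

63 * -815 = -51345
d) -51345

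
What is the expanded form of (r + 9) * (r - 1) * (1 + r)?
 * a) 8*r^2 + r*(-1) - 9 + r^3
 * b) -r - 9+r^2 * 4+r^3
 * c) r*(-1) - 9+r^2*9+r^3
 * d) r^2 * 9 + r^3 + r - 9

Expanding (r + 9) * (r - 1) * (1 + r):
= r*(-1) - 9+r^2*9+r^3
c) r*(-1) - 9+r^2*9+r^3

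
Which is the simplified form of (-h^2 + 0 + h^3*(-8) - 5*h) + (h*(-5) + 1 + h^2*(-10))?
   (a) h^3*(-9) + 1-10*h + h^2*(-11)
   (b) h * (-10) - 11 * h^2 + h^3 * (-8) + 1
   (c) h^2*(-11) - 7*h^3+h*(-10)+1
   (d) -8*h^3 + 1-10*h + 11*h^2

Adding the polynomials and combining like terms:
(-h^2 + 0 + h^3*(-8) - 5*h) + (h*(-5) + 1 + h^2*(-10))
= h * (-10) - 11 * h^2 + h^3 * (-8) + 1
b) h * (-10) - 11 * h^2 + h^3 * (-8) + 1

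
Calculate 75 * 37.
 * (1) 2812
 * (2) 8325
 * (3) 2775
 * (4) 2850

75 * 37 = 2775
3) 2775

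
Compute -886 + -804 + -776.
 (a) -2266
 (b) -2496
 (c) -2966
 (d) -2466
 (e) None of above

First: -886 + -804 = -1690
Then: -1690 + -776 = -2466
d) -2466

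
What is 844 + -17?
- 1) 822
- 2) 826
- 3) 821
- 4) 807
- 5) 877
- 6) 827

844 + -17 = 827
6) 827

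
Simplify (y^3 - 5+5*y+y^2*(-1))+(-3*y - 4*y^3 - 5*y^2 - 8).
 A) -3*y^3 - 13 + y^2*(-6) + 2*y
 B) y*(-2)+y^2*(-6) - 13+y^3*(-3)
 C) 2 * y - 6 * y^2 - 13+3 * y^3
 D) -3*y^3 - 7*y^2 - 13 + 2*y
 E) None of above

Adding the polynomials and combining like terms:
(y^3 - 5 + 5*y + y^2*(-1)) + (-3*y - 4*y^3 - 5*y^2 - 8)
= -3*y^3 - 13 + y^2*(-6) + 2*y
A) -3*y^3 - 13 + y^2*(-6) + 2*y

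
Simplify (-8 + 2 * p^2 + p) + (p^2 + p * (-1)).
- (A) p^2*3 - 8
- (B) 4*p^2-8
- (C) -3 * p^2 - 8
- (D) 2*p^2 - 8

Adding the polynomials and combining like terms:
(-8 + 2*p^2 + p) + (p^2 + p*(-1))
= p^2*3 - 8
A) p^2*3 - 8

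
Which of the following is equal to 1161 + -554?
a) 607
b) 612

1161 + -554 = 607
a) 607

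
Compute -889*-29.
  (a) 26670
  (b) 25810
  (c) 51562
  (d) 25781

-889 * -29 = 25781
d) 25781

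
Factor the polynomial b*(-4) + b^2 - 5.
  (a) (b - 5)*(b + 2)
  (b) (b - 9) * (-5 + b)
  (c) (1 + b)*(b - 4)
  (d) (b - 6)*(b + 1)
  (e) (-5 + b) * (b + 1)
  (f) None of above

We need to factor b*(-4) + b^2 - 5.
The factored form is (-5 + b) * (b + 1).
e) (-5 + b) * (b + 1)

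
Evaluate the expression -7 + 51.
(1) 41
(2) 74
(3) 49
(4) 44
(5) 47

-7 + 51 = 44
4) 44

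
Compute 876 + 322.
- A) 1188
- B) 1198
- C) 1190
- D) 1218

876 + 322 = 1198
B) 1198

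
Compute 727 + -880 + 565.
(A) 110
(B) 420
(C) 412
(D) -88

First: 727 + -880 = -153
Then: -153 + 565 = 412
C) 412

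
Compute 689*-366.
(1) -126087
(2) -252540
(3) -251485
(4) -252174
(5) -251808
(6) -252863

689 * -366 = -252174
4) -252174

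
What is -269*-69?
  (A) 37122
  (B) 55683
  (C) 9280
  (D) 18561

-269 * -69 = 18561
D) 18561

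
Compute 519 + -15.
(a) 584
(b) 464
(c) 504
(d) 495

519 + -15 = 504
c) 504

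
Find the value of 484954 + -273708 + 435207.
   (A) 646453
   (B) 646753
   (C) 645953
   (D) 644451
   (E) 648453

First: 484954 + -273708 = 211246
Then: 211246 + 435207 = 646453
A) 646453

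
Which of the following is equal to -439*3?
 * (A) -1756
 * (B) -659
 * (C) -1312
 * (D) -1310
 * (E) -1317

-439 * 3 = -1317
E) -1317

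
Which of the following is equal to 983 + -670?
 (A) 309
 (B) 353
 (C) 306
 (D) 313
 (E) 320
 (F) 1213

983 + -670 = 313
D) 313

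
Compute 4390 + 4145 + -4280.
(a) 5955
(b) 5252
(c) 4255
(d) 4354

First: 4390 + 4145 = 8535
Then: 8535 + -4280 = 4255
c) 4255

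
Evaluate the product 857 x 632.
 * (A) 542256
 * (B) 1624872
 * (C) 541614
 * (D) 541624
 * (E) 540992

857 * 632 = 541624
D) 541624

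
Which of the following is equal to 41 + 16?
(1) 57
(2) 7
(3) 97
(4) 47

41 + 16 = 57
1) 57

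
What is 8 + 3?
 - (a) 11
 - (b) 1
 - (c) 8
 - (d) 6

8 + 3 = 11
a) 11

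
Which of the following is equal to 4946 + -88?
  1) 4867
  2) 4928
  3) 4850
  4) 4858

4946 + -88 = 4858
4) 4858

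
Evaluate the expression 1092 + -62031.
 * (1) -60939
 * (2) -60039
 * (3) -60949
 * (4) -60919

1092 + -62031 = -60939
1) -60939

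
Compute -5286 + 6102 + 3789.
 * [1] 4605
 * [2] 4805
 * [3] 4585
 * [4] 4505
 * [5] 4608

First: -5286 + 6102 = 816
Then: 816 + 3789 = 4605
1) 4605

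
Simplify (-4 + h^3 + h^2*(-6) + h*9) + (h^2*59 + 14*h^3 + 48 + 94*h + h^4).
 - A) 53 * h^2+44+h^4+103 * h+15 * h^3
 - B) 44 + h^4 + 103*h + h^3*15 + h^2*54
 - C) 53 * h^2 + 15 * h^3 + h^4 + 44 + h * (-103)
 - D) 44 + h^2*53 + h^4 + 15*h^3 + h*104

Adding the polynomials and combining like terms:
(-4 + h^3 + h^2*(-6) + h*9) + (h^2*59 + 14*h^3 + 48 + 94*h + h^4)
= 53 * h^2+44+h^4+103 * h+15 * h^3
A) 53 * h^2+44+h^4+103 * h+15 * h^3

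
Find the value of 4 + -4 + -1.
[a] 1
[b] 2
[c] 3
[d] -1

First: 4 + -4 = 0
Then: 0 + -1 = -1
d) -1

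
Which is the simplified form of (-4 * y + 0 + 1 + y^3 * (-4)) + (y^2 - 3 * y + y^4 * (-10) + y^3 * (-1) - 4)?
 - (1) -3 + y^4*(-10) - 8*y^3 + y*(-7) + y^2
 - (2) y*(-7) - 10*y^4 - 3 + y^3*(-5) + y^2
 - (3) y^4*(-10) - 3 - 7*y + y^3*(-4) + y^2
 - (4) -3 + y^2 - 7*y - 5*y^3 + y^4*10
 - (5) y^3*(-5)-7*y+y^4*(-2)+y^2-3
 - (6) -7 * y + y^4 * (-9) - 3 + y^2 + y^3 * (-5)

Adding the polynomials and combining like terms:
(-4*y + 0 + 1 + y^3*(-4)) + (y^2 - 3*y + y^4*(-10) + y^3*(-1) - 4)
= y*(-7) - 10*y^4 - 3 + y^3*(-5) + y^2
2) y*(-7) - 10*y^4 - 3 + y^3*(-5) + y^2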